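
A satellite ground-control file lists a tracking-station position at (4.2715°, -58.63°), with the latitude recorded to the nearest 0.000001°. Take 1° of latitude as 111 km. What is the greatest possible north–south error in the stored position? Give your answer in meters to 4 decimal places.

0.0555 meters

Rounding to 6 decimal places leaves the latitude within ±5e-07° of the true value.
So the N–S error is at most 5e-07 × 111000 = 0.0555 m.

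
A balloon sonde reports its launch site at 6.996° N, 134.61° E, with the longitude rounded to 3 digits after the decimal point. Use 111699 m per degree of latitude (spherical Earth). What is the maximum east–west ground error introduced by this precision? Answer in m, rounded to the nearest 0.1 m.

55.4 m

Rounding to 3 decimal places leaves the longitude within ±0.0005° of the true value.
Parallels shrink by cos φ, so at 6.996° a degree of longitude is 111699 × 0.9926 ≈ 110867 m.
So at most 0.0005° × 110867 ≈ 55.4337 m east–west.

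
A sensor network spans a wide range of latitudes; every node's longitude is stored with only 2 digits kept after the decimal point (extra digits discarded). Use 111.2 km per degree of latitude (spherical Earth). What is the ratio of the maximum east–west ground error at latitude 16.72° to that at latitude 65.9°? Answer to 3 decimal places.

Truncating at 2 decimal places can drop up to a full unit in the last place, so the longitude may be off by as much as 0.01°.
Error at 16.72° = 0.01° × 111200 × cos 16.72° ≈ 1112 × 0.9577 = 1065 m.
Error at 65.9° = 0.01° × 111200 × cos 65.9° ≈ 1112 × 0.4083 = 454.06 m.
The ratio reduces to cos 16.72° / cos 65.9° = 0.9577/0.4083 ≈ 2.3455.

2.345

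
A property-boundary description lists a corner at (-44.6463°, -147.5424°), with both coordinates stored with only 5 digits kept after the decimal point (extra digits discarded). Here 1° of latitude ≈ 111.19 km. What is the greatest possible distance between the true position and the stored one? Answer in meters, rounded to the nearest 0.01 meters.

Truncating at 5 decimal places can drop up to a full unit in the last place, so each coordinate may be off by as much as 1e-05°.
N–S: 1e-05° × 111190 m/° = 1.1119 m.
East–west component at 44.6463°: 1e-05° × 111190 × cos 44.6463° ≈ 1e-05 × 79107.1 ≈ 0.791071 m.
Combining orthogonally: (1.1119² + 0.791071²)^½ ≈ 1.36459 m.

1.36 meters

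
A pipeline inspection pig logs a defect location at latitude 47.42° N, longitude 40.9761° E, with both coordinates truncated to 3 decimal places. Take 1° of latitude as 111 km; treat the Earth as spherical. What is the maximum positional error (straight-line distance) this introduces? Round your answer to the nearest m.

134 m

Truncating at 3 decimal places can drop up to a full unit in the last place, so each coordinate may be off by as much as 0.001°.
N–S: 0.001° × 111000 m/° = 111 m.
E–W at 47.42°: 0.001° × 111000 × cos 47.42° = 0.001 × 111000 × 0.6766 ≈ 75.1047 m.
Combining orthogonally: (111² + 75.1047²)^½ ≈ 134.021 m.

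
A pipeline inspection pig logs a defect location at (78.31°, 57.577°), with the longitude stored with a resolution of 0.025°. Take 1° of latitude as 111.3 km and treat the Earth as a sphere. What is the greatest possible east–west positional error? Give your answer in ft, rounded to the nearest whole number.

925 ft

With a 0.025° grid the true value lies within half a step, ±0.025°/2 = ±0.0125°, of the stored one.
Parallels shrink by cos φ, so at 78.31° a degree of longitude is 111300 × 0.2026 ≈ 22551.2 m.
So at most 0.0125° × 22551.2 ≈ 281.89 m east–west.
In feet: 281.89 m ÷ 0.3048 ≈ 924.84 ft.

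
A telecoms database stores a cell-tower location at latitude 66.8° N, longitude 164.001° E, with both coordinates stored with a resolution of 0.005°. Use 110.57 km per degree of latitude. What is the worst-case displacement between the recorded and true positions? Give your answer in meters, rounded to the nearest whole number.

297 meters

With a 0.005° grid the true value lies within half a step, ±0.005°/2 = ±0.0025°, of the stored one.
North–south component: 0.0025° × 110570 = 276.425 m.
East–west component at 66.8°: 0.0025° × 110570 × cos 66.8° ≈ 0.0025 × 43558.2 ≈ 108.895 m.
Combining orthogonally: (276.425² + 108.895²)^½ ≈ 297.101 m.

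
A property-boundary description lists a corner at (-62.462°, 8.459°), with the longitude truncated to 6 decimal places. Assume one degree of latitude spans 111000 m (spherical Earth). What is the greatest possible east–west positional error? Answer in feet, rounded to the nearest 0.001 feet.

0.168 feet

Truncating at 6 decimal places can drop up to a full unit in the last place, so the longitude may be off by as much as 1e-06°.
At latitude 62.462° a degree of longitude spans 111000 m × cos 62.462° = 111000 × 0.4623 ≈ 51319.4 m.
East–west error: 1e-06° × 51319.4 m/° ≈ 0.0513194 m.
In feet: 0.0513194 m ÷ 0.3048 ≈ 0.16837 ft.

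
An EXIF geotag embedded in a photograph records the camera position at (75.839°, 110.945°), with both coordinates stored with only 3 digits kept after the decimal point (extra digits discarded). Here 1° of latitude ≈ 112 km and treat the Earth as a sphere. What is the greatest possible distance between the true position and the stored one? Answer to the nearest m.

Truncating at 3 decimal places can drop up to a full unit in the last place, so each coordinate may be off by as much as 0.001°.
Latitude error → 0.001 × 112000 = 112 m along the meridian.
Longitude error → 0.001 × 112000 × cos 75.839° = 0.001 × 112000 × 0.2446 ≈ 27.4005 m.
Worst case both components are at the extreme and orthogonal: √(112² + 27.4005²) ≈ 115.303 m.

115 m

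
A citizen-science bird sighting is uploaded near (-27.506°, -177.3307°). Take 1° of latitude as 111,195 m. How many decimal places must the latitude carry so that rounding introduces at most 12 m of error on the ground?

4

One degree of latitude covers 111195 m.
With N decimal places the half-ulp bound is 0.5·10⁻ᴺ°, or 0.5·10⁻ᴺ × 111195 m on the ground.
Setting 55597.5 × 10⁻ᴺ ≤ 12 gives 10ᴺ ≥ 4633, i.e. N ≥ 3.67.
At 3 places the error can reach 55.6 m, but 4 places keeps it to 5.56 m.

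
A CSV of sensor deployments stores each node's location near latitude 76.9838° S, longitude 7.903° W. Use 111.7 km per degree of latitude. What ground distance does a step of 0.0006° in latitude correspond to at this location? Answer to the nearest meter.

Along a meridian 0.0006° is 0.0006 × 111700 = 67.02 m.

67 meters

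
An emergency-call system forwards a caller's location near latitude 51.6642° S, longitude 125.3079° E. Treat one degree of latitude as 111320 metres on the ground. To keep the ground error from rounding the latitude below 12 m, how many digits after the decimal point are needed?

4 decimal places

One degree of latitude covers 111320 m.
With N decimal places the half-ulp bound is 0.5·10⁻ᴺ°, or 0.5·10⁻ᴺ × 111320 m on the ground.
Need 0.5 × 111320 × 10⁻ᴺ ≤ 12 → 10⁻ᴺ ≤ 2.156e-04, so N ≥ 3.67.
So 4 decimal places suffice (5.57 m); 3 would allow up to 55.7 m.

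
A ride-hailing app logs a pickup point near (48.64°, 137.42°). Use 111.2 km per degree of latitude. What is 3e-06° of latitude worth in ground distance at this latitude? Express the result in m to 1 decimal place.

0.3 m

Along a meridian 3e-06° is 3e-06 × 111200 = 0.3336 m.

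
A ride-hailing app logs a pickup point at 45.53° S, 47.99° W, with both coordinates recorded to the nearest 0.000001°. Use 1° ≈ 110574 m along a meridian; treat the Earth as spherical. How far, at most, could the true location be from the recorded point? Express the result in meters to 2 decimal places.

0.07 meters

Rounding to 6 decimal places leaves each coordinate within ±5e-07° of the true value.
Latitude error → 5e-07 × 110574 = 0.055287 m along the meridian.
East–west component at 45.53°: 5e-07° × 110574 × cos 45.53° ≈ 5e-07 × 77461 ≈ 0.0387305 m.
The two errors are perpendicular, so the maximum displacement is √(0.055287² + 0.0387305²) ≈ 0.0675034 m.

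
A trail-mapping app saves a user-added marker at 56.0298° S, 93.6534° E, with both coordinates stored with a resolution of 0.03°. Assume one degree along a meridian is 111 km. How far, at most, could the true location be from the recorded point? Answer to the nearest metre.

With a 0.03° grid the true value lies within half a step, ±0.03°/2 = ±0.015°, of the stored one.
N–S: 0.015° × 111000 m/° = 1665 m.
E–W at 56.0298°: 0.015° × 111000 × cos 56.0298° = 0.015 × 111000 × 0.5588 ≈ 930.338 m.
The two errors are perpendicular, so the maximum displacement is √(1665² + 930.338²) ≈ 1907.29 m.

1907 metres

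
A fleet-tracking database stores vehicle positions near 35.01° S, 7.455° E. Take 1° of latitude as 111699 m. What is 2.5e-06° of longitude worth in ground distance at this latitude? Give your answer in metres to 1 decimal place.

0.2 metres

At 35.01° a degree of longitude is 111699 × cos 35.01° ≈ 91487.3 m, so 2.5e-06° corresponds to 0.228718 m.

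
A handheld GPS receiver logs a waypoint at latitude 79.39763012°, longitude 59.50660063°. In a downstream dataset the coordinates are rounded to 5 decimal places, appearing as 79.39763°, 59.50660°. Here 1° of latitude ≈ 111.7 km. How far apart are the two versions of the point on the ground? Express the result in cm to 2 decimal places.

1.86 cm

Δlat = 79.39763012 − 79.39763 = +0.00000012°; Δlon = 59.50660063 − 59.50660 = +0.00000063°.
North–south shift: 0.00000012 × 111700 = 0.013404 m.
E–W at 79.3976°: 0.00000063° × 111700 × cos 79.3976° = 0.00000063 × 111700 × 0.1840 ≈ 0.0129477 m.
Combined displacement = (0.013404² + 0.0129477²)^½ ≈ 0.0186363 m.
That is 0.0186363 m = 1.8636 cm.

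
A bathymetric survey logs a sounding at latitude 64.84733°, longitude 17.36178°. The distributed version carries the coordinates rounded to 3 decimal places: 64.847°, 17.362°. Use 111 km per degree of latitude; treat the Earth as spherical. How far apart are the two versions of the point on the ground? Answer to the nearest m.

38 m

Δlat = 64.84733 − 64.847 = +0.00033°; Δlon = 17.36178 − 17.362 = -0.00022°.
N–S: 0.00033° × 111000 m/° = 36.63 m.
E–W at 64.847°: -0.00022° × 111000 × cos 64.847° = -0.00022 × 111000 × 0.4250 ≈ -10.3794 m.
Hypotenuse of the two orthogonal shifts: √(36.63² + 10.3794²) = 38.0722 m.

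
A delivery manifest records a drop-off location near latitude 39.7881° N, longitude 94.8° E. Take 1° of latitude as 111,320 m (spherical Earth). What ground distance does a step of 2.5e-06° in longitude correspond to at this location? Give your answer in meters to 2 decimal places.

One degree of longitude here spans 111320 × cos 39.7881° = 111320 × 0.7684 ≈ 85540.1 m; 2.5e-06° of that is 0.21385 m.

0.21 meters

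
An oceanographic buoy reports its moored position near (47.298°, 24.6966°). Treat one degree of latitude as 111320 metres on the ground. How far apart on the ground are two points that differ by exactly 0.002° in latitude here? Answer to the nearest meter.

223 meters

Along a meridian 0.002° is 0.002 × 111320 = 222.64 m.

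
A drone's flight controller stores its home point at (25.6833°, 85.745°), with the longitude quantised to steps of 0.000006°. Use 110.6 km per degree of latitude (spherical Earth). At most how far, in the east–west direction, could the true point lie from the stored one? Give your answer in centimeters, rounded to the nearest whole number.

30 centimeters

With a 0.000006° grid the true value lies within half a step, ±0.000006°/2 = ±3e-06°, of the stored one.
One degree of longitude at 25.6833° is 110600 × cos 25.6833° ≈ 110600 × 0.9012 = 99673.1 m.
East–west error: 3e-06° × 99673.1 m/° ≈ 0.299019 m.
That is 0.299019 m = 29.902 cm.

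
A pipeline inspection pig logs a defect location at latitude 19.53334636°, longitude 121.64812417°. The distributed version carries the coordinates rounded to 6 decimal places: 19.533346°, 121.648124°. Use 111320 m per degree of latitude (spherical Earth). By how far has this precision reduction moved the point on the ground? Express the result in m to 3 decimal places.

The latitude changed by +0.00000036° and the longitude by +0.00000017°.
N–S: 0.00000036° × 111320 m/° = 0.0400752 m.
East–west at this latitude: 0.00000017° × 111320 × cos 19.5333° ≈ 0.00000017 × 104913 = 0.0178352 m.
Hypotenuse of the two orthogonal shifts: √(0.0400752² + 0.0178352²) = 0.0438648 m.

0.044 m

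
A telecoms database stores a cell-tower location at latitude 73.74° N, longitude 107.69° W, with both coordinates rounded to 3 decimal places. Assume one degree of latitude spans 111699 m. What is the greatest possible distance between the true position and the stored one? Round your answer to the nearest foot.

Rounding to 3 decimal places leaves each coordinate within ±0.0005° of the true value.
Latitude error → 0.0005 × 111699 = 55.8495 m along the meridian.
Longitude error → 0.0005 × 111699 × cos 73.74° = 0.0005 × 111699 × 0.2800 ≈ 15.6377 m.
Combining orthogonally: (55.8495² + 15.6377²)^½ ≈ 57.9974 m.
In feet: 57.9974 m ÷ 0.3048 ≈ 190.28 ft.

190 feet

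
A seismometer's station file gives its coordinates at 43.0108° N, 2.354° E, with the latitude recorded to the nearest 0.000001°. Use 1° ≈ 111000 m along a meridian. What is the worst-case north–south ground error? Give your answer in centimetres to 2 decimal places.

5.55 centimetres

Rounding to 6 decimal places leaves the latitude within ±5e-07° of the true value.
Along the meridian that is 5e-07° × 111000 m/° = 0.0555 m.
That is 0.0555 m = 5.55 cm.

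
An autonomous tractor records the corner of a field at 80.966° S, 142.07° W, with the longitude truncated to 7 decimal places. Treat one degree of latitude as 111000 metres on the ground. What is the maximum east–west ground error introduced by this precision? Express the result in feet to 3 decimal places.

Truncating at 7 decimal places can drop up to a full unit in the last place, so the longitude may be off by as much as 1e-07°.
At latitude 80.966° a degree of longitude spans 111000 m × cos 80.966° = 111000 × 0.1570 ≈ 17429.3 m.
East–west error: 1e-07° × 17429.3 m/° ≈ 0.00174293 m.
Converting: 0.00174293 m × 3.2808 ft/m ≈ 0.0057183 ft.

0.006 feet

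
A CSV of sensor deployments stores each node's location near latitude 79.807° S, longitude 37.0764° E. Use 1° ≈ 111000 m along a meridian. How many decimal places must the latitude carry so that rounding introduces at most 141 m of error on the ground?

3 decimal places

One degree of latitude covers 111000 m.
Rounding to N decimal places gives at most 0.5 × 10⁻ᴺ degrees of error, i.e. 0.5 × 10⁻ᴺ × 111000 m.
Need 0.5 × 111000 × 10⁻ᴺ ≤ 141 → 10⁻ᴺ ≤ 2.541e-03, so N ≥ 2.60.
N = 2 would give 555 m (too coarse); N = 3 gives 55.5 m ≤ 141 m.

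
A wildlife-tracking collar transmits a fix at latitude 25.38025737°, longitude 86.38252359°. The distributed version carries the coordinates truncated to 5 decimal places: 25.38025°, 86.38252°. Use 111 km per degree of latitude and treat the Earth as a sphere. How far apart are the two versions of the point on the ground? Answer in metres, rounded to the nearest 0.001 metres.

The latitude changed by +0.00000737° and the longitude by +0.00000359°.
North–south shift: 0.00000737 × 111000 = 0.81807 m.
East–west at this latitude: 0.00000359° × 111000 × cos 25.3803° ≈ 0.00000359 × 100287 = 0.360029 m.
Combined displacement = (0.81807² + 0.360029²)^½ ≈ 0.893789 m.

0.894 metres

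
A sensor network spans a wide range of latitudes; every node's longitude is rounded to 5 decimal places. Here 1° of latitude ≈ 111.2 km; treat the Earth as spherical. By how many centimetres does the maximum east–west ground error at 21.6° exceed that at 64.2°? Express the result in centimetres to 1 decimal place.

Rounding to 5 decimal places leaves the longitude within ±5e-06° of the true value.
At 21.6°: 5e-06° × 111200 × cos 21.6° = 5e-06 × 111200 × 0.9298 ≈ 0.51696 m.
Error at 64.2° = 5e-06° × 111200 × cos 64.2° ≈ 0.556 × 0.4352 = 0.24199 m.
Difference: 0.51696 − 0.24199 = 0.27497 m.
That is 0.274967 m = 27.497 cm.

27.5 centimetres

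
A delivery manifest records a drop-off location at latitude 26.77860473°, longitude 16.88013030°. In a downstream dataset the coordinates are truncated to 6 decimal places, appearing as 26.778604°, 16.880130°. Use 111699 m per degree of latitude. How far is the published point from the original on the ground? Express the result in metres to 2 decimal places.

0.09 metres

Δlat = 26.77860473 − 26.778604 = +0.00000073°; Δlon = 16.88013030 − 16.880130 = +0.00000030°.
N–S: 0.00000073° × 111699 m/° = 0.0815403 m.
East–west at this latitude: 0.00000030° × 111699 × cos 26.7786° ≈ 0.00000030 × 99719.7 = 0.0299159 m.
Combined displacement = (0.0815403² + 0.0299159²)^½ ≈ 0.0868549 m.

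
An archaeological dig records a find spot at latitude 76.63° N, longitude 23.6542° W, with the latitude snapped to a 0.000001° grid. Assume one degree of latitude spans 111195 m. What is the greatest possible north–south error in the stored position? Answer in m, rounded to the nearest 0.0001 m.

With a 0.000001° grid the true value lies within half a step, ±0.000001°/2 = ±5e-07°, of the stored one.
North–south distance: 5e-07° × 111195 m/° = 0.0555975 m.

0.0556 m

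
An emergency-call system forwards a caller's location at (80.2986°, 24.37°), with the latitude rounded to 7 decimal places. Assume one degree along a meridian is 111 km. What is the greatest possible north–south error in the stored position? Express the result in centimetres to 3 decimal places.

0.555 centimetres

Rounding to 7 decimal places leaves the latitude within ±5e-08° of the true value.
Along the meridian that is 5e-08° × 111000 m/° = 0.00555 m.
That is 0.00555 m = 0.555 cm.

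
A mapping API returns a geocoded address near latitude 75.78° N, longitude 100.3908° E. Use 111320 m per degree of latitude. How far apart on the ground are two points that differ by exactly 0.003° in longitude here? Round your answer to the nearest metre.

82 metres

0.003° of longitude at 75.78° is 0.003 × 111320 × cos 75.78° ≈ 0.003 × 27345.3 = 82.0359 m.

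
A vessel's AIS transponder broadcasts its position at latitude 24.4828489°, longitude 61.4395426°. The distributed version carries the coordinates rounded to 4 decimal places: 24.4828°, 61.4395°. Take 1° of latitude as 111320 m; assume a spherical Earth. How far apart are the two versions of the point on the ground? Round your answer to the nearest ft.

The latitude changed by +0.0000489° and the longitude by +0.0000426°.
N–S: 0.0000489° × 111320 m/° = 5.44355 m.
E–W at 24.4828°: 0.0000426° × 111320 × cos 24.4828° = 0.0000426 × 111320 × 0.9101 ≈ 4.31584 m.
Combined displacement = (5.44355² + 4.31584²)^½ ≈ 6.94685 m.
Converting: 6.94685 m × 3.2808 ft/m ≈ 22.791 ft.

23 ft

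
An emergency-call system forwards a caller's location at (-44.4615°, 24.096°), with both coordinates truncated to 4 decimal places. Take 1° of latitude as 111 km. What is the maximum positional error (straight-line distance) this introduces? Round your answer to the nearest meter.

14 meters

Truncating at 4 decimal places can drop up to a full unit in the last place, so each coordinate may be off by as much as 0.0001°.
Latitude error → 0.0001 × 111000 = 11.1 m along the meridian.
East–west component at 44.4615°: 0.0001° × 111000 × cos 44.4615° ≈ 0.0001 × 79223.1 ≈ 7.92231 m.
The two errors are perpendicular, so the maximum displacement is √(11.1² + 7.92231²) ≈ 13.6372 m.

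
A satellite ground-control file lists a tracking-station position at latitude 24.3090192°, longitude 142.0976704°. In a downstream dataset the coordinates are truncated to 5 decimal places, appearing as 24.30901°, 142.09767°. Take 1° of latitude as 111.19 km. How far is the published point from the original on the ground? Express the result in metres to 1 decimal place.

Δlat = 24.3090192 − 24.30901 = +0.0000092°; Δlon = 142.0976704 − 142.09767 = +0.0000004°.
N–S: 0.0000092° × 111190 m/° = 1.02295 m.
E–W at 24.309°: 0.0000004° × 111190 × cos 24.309° = 0.0000004 × 111190 × 0.9113 ≈ 0.0405327 m.
Distance: √(1.02295² + 0.0405327²) ≈ 1.02375 m.

1.0 metres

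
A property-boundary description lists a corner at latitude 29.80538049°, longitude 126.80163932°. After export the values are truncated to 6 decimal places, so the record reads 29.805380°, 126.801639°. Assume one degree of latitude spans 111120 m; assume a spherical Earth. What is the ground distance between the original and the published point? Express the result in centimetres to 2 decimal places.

The latitude changed by +0.00000049° and the longitude by +0.00000032°.
N–S: 0.00000049° × 111120 m/° = 0.0544488 m.
E–W at 29.8054°: 0.00000032° × 111120 × cos 29.8054° = 0.00000032 × 111120 × 0.8677 ≈ 0.0308547 m.
Hypotenuse of the two orthogonal shifts: √(0.0544488² + 0.0308547²) = 0.0625834 m.
That is 0.0625834 m = 6.2583 cm.

6.26 centimetres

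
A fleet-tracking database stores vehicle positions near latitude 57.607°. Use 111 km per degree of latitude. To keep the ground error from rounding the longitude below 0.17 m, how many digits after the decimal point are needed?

6 decimal places

At 57.607° one degree of longitude covers 111000 × cos 57.607° ≈ 111000 × 0.5357 ≈ 59465.3 m.
N decimal places → at most half a unit in the last place, 0.5 × 10⁻ᴺ° = 59465.3/2 × 10⁻ᴺ m.
Need 0.5 × 59465.3 × 10⁻ᴺ ≤ 0.17 → 10⁻ᴺ ≤ 5.718e-06, so N ≥ 5.24.
N = 5 would give 0.297 m (too coarse); N = 6 gives 0.0297 m ≤ 0.17 m.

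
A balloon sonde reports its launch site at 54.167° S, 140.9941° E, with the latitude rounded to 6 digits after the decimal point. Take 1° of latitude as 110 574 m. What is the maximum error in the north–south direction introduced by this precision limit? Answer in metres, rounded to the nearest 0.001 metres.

Rounding to 6 decimal places leaves the latitude within ±5e-07° of the true value.
Along the meridian that is 5e-07° × 110574 m/° = 0.055287 m.

0.055 metres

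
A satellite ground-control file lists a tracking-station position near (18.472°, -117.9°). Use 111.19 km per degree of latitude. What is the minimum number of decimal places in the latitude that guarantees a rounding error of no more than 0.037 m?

One degree of latitude covers 111190 m.
N decimal places → at most half a unit in the last place, 0.5 × 10⁻ᴺ° = 111190/2 × 10⁻ᴺ m.
Setting 55595 × 10⁻ᴺ ≤ 0.037 gives 10ᴺ ≥ 1.503e+06, i.e. N ≥ 6.18.
So 7 decimal places suffice (0.00556 m); 6 would allow up to 0.0556 m.

7 decimal places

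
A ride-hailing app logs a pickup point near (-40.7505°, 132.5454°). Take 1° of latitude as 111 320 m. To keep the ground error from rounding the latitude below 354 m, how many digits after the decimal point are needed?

One degree of latitude covers 111320 m.
With N decimal places the half-ulp bound is 0.5·10⁻ᴺ°, or 0.5·10⁻ᴺ × 111320 m on the ground.
Setting 55660 × 10⁻ᴺ ≤ 354 gives 10ᴺ ≥ 157.2, i.e. N ≥ 2.20.
N = 2 would give 557 m (too coarse); N = 3 gives 55.7 m ≤ 354 m.

3 decimal places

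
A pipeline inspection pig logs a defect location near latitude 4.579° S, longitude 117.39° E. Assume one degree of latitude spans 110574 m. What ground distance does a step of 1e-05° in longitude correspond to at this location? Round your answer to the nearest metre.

1 metres

One degree of longitude here spans 110574 × cos 4.579° = 110574 × 0.9968 ≈ 110221 m; 1e-05° of that is 1.10221 m.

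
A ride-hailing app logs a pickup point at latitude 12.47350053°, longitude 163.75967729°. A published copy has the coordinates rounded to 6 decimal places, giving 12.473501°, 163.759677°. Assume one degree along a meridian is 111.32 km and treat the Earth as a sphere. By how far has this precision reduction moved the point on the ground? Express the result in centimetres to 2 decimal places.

Δlat = 12.47350053 − 12.473501 = -0.00000047°; Δlon = 163.75967729 − 163.759677 = +0.00000029°.
N–S: -0.00000047° × 111320 m/° = -0.0523204 m.
E–W at 12.4735°: 0.00000029° × 111320 × cos 12.4735° = 0.00000029 × 111320 × 0.9764 ≈ 0.0315208 m.
Combined displacement = (0.0523204² + 0.0315208²)^½ ≈ 0.0610818 m.
That is 0.0610818 m = 6.1082 cm.

6.11 centimetres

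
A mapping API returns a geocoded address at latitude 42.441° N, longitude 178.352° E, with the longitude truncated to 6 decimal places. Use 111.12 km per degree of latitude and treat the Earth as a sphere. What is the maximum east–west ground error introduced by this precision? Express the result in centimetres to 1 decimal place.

8.2 centimetres

Truncating at 6 decimal places can drop up to a full unit in the last place, so the longitude may be off by as much as 1e-06°.
At latitude 42.441° a degree of longitude spans 111120 m × cos 42.441° = 111120 × 0.7380 ≈ 82003.5 m.
Maximum E–W displacement: 1e-06 × 82003.5 = 0.0820035 m.
That is 0.0820035 m = 8.2004 cm.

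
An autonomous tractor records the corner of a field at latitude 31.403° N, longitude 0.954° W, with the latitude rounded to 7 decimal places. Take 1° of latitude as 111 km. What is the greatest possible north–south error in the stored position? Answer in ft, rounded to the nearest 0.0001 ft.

0.0182 ft

Rounding to 7 decimal places leaves the latitude within ±5e-08° of the true value.
So the N–S error is at most 5e-08 × 111000 = 0.00555 m.
In feet: 0.00555 m ÷ 0.3048 ≈ 0.018209 ft.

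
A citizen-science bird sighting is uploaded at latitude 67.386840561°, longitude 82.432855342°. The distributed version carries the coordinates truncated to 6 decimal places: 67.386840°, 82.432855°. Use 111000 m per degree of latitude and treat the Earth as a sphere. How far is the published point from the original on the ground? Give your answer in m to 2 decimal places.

The latitude changed by +0.000000561° and the longitude by +0.000000342°.
North–south shift: 0.000000561 × 111000 = 0.062271 m.
E–W at 67.3868°: 0.000000342° × 111000 × cos 67.3868° = 0.000000342 × 111000 × 0.3845 ≈ 0.0145967 m.
Distance: √(0.062271² + 0.0145967²) ≈ 0.0639589 m.

0.06 m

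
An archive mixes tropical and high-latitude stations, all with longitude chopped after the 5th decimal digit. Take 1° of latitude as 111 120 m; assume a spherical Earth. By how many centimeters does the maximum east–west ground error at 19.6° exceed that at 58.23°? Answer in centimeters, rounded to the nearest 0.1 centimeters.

Truncating at 5 decimal places can drop up to a full unit in the last place, so the longitude may be off by as much as 1e-05°.
At 19.6°: 1e-05° × 111120 × cos 19.6° = 1e-05 × 111120 × 0.9421 ≈ 1.0468 m.
Error at 58.23° = 1e-05° × 111120 × cos 58.23° ≈ 1.1112 × 0.5265 = 0.58506 m.
Difference: 1.0468 − 0.58506 = 0.46176 m.
That is 0.461756 m = 46.176 cm.

46.2 centimeters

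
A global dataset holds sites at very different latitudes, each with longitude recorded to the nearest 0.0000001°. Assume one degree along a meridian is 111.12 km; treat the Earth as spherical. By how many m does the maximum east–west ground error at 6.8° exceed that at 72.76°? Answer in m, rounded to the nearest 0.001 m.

Rounding to 7 decimal places leaves the longitude within ±5e-08° of the true value.
Error at 6.8° = 5e-08° × 111120 × cos 6.8° ≈ 0.005556 × 0.9930 = 0.0055169 m.
Error at 72.76° = 5e-08° × 111120 × cos 72.76° ≈ 0.005556 × 0.2964 = 0.0016467 m.
So the lower-latitude error exceeds the higher by 0.0055169 − 0.0016467 = 0.0038703 m.

0.004 m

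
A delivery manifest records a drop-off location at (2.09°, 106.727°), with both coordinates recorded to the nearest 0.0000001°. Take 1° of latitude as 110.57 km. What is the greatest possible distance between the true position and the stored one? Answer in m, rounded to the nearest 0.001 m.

0.008 m

Rounding to 7 decimal places leaves each coordinate within ±5e-08° of the true value.
North–south component: 5e-08° × 110570 = 0.0055285 m.
East–west component at 2.09°: 5e-08° × 110570 × cos 2.09° ≈ 5e-08 × 110496 ≈ 0.00552482 m.
The two errors are perpendicular, so the maximum displacement is √(0.0055285² + 0.00552482²) ≈ 0.00781588 m.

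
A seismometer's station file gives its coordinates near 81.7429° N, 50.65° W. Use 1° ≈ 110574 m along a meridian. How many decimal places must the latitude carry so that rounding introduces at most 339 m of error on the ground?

One degree of latitude covers 110574 m.
N decimal places → at most half a unit in the last place, 0.5 × 10⁻ᴺ° = 110574/2 × 10⁻ᴺ m.
Setting 55287 × 10⁻ᴺ ≤ 339 gives 10ᴺ ≥ 163.1, i.e. N ≥ 2.21.
N = 2 would give 553 m (too coarse); N = 3 gives 55.3 m ≤ 339 m.

3 decimal places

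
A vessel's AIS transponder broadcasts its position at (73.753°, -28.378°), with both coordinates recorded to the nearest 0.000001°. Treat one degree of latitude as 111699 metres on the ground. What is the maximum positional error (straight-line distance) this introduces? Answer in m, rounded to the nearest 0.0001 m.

Rounding to 6 decimal places leaves each coordinate within ±5e-07° of the true value.
N–S: 5e-07° × 111699 m/° = 0.0558495 m.
E–W at 73.753°: 5e-07° × 111699 × cos 73.753° = 5e-07 × 111699 × 0.2798 ≈ 0.0156255 m.
The two errors are perpendicular, so the maximum displacement is √(0.0558495² + 0.0156255²) ≈ 0.0579942 m.

0.0580 m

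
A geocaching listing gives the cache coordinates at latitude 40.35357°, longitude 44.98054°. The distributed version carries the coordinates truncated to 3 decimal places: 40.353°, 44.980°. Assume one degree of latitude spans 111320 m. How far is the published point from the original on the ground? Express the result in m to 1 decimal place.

78.3 m

The latitude changed by +0.00057° and the longitude by +0.00054°.
North–south shift: 0.00057 × 111320 = 63.4524 m.
East–west at this latitude: 0.00054° × 111320 × cos 40.353° ≈ 0.00054 × 84833.6 = 45.8101 m.
Combined displacement = (63.4524² + 45.8101²)^½ ≈ 78.261 m.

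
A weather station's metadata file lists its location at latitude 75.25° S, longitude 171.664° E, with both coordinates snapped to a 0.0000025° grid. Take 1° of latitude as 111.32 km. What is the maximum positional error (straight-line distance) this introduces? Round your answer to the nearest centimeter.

With a 0.0000025° grid the true value lies within half a step, ±0.0000025°/2 = ±1.25e-06°, of the stored one.
N–S: 1.25e-06° × 111320 m/° = 0.13915 m.
Longitude error → 1.25e-06 × 111320 × cos 75.25° = 1.25e-06 × 111320 × 0.2546 ≈ 0.0354279 m.
Combining orthogonally: (0.13915² + 0.0354279²)^½ ≈ 0.143589 m.
That is 0.143589 m = 14.359 cm.

14 centimeters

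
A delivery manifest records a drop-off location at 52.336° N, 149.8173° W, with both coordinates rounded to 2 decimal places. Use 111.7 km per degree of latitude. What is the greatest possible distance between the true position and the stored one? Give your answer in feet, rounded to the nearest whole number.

2147 feet

Rounding to 2 decimal places leaves each coordinate within ±0.005° of the true value.
N–S: 0.005° × 111700 m/° = 558.5 m.
E–W at 52.336°: 0.005° × 111700 × cos 52.336° = 0.005 × 111700 × 0.6110 ≈ 341.26 m.
Combining orthogonally: (558.5² + 341.26²)^½ ≈ 654.508 m.
In feet: 654.508 m ÷ 0.3048 ≈ 2147.3 ft.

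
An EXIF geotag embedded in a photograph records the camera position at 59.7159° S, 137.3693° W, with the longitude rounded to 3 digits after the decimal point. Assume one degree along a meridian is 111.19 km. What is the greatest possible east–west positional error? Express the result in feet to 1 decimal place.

92.0 feet

Rounding to 3 decimal places leaves the longitude within ±0.0005° of the true value.
One degree of longitude at 59.7159° is 111190 × cos 59.7159° ≈ 111190 × 0.5043 = 56071.8 m.
East–west error: 0.0005° × 56071.8 m/° ≈ 28.0359 m.
Converting: 28.0359 m × 3.2808 ft/m ≈ 91.981 ft.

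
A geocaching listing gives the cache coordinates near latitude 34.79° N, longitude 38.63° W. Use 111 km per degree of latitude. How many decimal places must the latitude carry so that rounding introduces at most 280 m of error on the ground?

3 decimal places

One degree of latitude covers 111000 m.
With N decimal places the half-ulp bound is 0.5·10⁻ᴺ°, or 0.5·10⁻ᴺ × 111000 m on the ground.
Need 0.5 × 111000 × 10⁻ᴺ ≤ 280 → 10⁻ᴺ ≤ 5.045e-03, so N ≥ 2.30.
N = 2 would give 555 m (too coarse); N = 3 gives 55.5 m ≤ 280 m.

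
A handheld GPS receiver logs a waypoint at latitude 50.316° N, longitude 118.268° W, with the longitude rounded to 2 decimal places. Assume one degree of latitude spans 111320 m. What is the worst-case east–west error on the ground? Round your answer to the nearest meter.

355 meters

Rounding to 2 decimal places leaves the longitude within ±0.005° of the true value.
At latitude 50.316° a degree of longitude spans 111320 m × cos 50.316° = 111320 × 0.6386 ≈ 71083.7 m.
Maximum E–W displacement: 0.005 × 71083.7 = 355.419 m.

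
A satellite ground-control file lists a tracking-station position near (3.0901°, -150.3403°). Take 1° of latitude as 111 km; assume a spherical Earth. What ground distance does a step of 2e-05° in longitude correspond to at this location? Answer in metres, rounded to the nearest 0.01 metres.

At 3.0901° a degree of longitude is 111000 × cos 3.0901° ≈ 110839 m, so 2e-05° corresponds to 2.21677 m.

2.22 metres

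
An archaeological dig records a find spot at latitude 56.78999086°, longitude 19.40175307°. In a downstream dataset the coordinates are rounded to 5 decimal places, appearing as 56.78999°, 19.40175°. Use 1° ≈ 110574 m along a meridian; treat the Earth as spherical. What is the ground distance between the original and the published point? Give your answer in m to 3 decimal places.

The latitude changed by +0.00000086° and the longitude by +0.00000307°.
N–S: 0.00000086° × 110574 m/° = 0.0950936 m.
East–west at this latitude: 0.00000307° × 110574 × cos 56.79° ≈ 0.00000307 × 60562.4 = 0.185927 m.
Hypotenuse of the two orthogonal shifts: √(0.0950936² + 0.185927²) = 0.208834 m.

0.209 m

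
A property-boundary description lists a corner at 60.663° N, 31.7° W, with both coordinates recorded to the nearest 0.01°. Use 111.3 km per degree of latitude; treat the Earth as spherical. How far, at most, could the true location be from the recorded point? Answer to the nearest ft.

2033 ft

Rounding to 2 decimal places leaves each coordinate within ±0.005° of the true value.
Latitude error → 0.005 × 111300 = 556.5 m along the meridian.
East–west component at 60.663°: 0.005° × 111300 × cos 60.663° ≈ 0.005 × 54530.9 ≈ 272.655 m.
Combining orthogonally: (556.5² + 272.655²)^½ ≈ 619.704 m.
In feet: 619.704 m ÷ 0.3048 ≈ 2033.1 ft.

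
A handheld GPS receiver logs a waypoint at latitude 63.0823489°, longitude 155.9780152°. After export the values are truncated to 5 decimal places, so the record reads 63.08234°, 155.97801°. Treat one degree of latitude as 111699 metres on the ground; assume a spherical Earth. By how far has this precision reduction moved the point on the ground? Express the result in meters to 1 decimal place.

Δlat = 63.0823489 − 63.08234 = +0.0000089°; Δlon = 155.9780152 − 155.97801 = +0.0000052°.
N–S: 0.0000089° × 111699 m/° = 0.994121 m.
East–west at this latitude: 0.0000052° × 111699 × cos 63.0823° ≈ 0.0000052 × 50567.2 = 0.262949 m.
Distance: √(0.994121² + 0.262949²) ≈ 1.02831 m.

1.0 meters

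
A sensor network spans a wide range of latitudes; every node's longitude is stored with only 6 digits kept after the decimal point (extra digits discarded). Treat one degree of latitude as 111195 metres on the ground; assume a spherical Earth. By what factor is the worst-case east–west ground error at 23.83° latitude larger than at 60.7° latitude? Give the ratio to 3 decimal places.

Truncating at 6 decimal places can drop up to a full unit in the last place, so the longitude may be off by as much as 1e-06°.
Error at 23.83° = 1e-06° × 111195 × cos 23.83° ≈ 0.11119 × 0.9147 = 0.10172 m.
At 60.7°: 1e-06° × 111195 × cos 60.7° = 1e-06 × 111195 × 0.4894 ≈ 0.054417 m.
The ratio reduces to cos 23.83° / cos 60.7° = 0.9147/0.4894 ≈ 1.8692.

1.869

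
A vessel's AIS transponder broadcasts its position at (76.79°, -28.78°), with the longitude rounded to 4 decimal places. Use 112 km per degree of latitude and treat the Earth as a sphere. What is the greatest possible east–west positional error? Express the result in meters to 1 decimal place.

1.3 meters

Rounding to 4 decimal places leaves the longitude within ±5e-05° of the true value.
At latitude 76.79° a degree of longitude spans 112000 m × cos 76.79° = 112000 × 0.2285 ≈ 25594.3 m.
East–west error: 5e-05° × 25594.3 m/° ≈ 1.27972 m.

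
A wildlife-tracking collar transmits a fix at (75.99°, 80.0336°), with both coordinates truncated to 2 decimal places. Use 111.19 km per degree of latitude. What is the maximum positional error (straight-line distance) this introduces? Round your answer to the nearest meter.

Truncating at 2 decimal places can drop up to a full unit in the last place, so each coordinate may be off by as much as 0.01°.
N–S: 0.01° × 111190 m/° = 1111.9 m.
East–west component at 75.99°: 0.01° × 111190 × cos 75.99° ≈ 0.01 × 26918.1 ≈ 269.181 m.
Worst case both components are at the extreme and orthogonal: √(1111.9² + 269.181²) ≈ 1144.02 m.

1144 meters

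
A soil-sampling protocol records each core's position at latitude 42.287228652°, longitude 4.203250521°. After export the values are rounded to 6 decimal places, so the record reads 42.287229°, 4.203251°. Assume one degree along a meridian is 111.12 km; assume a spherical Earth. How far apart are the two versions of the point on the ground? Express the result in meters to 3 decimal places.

The latitude changed by -0.000000348° and the longitude by -0.000000479°.
North–south shift: -0.000000348 × 111120 = -0.0386698 m.
E–W at 42.2872°: -0.000000479° × 111120 × cos 42.2872° = -0.000000479 × 111120 × 0.7398 ≈ -0.0393759 m.
Combined displacement = (0.0386698² + 0.0393759²)^½ ≈ 0.0551889 m.

0.055 meters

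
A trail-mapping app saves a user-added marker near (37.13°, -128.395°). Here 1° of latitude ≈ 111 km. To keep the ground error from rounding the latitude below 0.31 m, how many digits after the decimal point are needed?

One degree of latitude covers 111000 m.
Rounding to N decimal places gives at most 0.5 × 10⁻ᴺ degrees of error, i.e. 0.5 × 10⁻ᴺ × 111000 m.
Setting 55500 × 10⁻ᴺ ≤ 0.31 gives 10ᴺ ≥ 1.79e+05, i.e. N ≥ 5.25.
N = 5 would give 0.555 m (too coarse); N = 6 gives 0.0555 m ≤ 0.31 m.

6 decimal places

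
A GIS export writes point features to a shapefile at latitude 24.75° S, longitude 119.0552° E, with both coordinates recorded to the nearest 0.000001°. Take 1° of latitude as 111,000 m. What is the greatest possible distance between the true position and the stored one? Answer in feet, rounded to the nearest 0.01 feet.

Rounding to 6 decimal places leaves each coordinate within ±5e-07° of the true value.
Latitude error → 5e-07 × 111000 = 0.0555 m along the meridian.
E–W at 24.75°: 5e-07° × 111000 × cos 24.75° = 5e-07 × 111000 × 0.9081 ≈ 0.0504019 m.
Combining orthogonally: (0.0555² + 0.0504019²)^½ ≈ 0.0749707 m.
In feet: 0.0749707 m ÷ 0.3048 ≈ 0.24597 ft.

0.25 feet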